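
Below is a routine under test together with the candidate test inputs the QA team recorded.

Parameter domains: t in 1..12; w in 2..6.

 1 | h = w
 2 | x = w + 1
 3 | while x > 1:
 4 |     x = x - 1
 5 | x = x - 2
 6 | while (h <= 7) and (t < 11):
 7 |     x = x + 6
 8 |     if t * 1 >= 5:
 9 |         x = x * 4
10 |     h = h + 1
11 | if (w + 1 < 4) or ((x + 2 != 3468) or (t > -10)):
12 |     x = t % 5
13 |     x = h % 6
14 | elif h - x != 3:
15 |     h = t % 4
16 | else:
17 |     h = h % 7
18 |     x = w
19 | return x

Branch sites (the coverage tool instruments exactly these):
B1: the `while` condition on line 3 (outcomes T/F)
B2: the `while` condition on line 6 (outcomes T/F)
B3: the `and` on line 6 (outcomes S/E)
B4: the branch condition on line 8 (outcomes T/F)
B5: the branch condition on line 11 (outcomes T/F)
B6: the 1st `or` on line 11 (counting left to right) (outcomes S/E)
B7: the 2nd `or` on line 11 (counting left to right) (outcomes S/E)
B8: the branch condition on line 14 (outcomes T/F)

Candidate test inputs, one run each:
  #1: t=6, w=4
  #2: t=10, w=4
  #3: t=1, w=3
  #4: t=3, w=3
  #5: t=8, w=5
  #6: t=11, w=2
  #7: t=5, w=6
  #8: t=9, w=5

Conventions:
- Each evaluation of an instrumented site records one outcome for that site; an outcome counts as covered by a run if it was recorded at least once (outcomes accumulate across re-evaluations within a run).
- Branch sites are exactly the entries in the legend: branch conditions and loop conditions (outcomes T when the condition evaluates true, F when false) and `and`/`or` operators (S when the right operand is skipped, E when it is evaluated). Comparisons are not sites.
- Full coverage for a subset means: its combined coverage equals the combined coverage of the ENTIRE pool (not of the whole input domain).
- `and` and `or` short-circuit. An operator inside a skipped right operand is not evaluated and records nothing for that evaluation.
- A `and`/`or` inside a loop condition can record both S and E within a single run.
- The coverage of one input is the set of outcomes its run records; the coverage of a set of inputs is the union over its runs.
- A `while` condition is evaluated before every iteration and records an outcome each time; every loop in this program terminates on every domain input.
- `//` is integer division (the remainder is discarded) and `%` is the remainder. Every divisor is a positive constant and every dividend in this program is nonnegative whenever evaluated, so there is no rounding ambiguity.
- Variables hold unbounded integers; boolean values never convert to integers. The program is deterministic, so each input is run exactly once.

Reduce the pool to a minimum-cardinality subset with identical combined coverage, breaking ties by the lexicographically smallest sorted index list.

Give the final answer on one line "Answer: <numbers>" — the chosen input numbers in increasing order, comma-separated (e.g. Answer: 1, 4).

input #1, t=6, w=4: events B1->T, B1->T, B1->T, B1->T, B1->F, B3->E, B2->T, B4->T, B3->E, B2->T, B4->T, B3->E, B2->T, B4->T, ...; outcomes B1=T, B1=F, B2=T, B2=F, B3=S, B3=E, B4=T, B5=T, B6=E, B7=S
input #2, t=10, w=4: events B1->T, B1->T, B1->T, B1->T, B1->F, B3->E, B2->T, B4->T, B3->E, B2->T, B4->T, B3->E, B2->T, B4->T, ...; outcomes B1=T, B1=F, B2=T, B2=F, B3=S, B3=E, B4=T, B5=T, B6=E, B7=S
input #3, t=1, w=3: events B1->T, B1->T, B1->T, B1->F, B3->E, B2->T, B4->F, B3->E, B2->T, B4->F, B3->E, B2->T, B4->F, B3->E, ...; outcomes B1=T, B1=F, B2=T, B2=F, B3=S, B3=E, B4=F, B5=T, B6=E, B7=S
input #4, t=3, w=3: events B1->T, B1->T, B1->T, B1->F, B3->E, B2->T, B4->F, B3->E, B2->T, B4->F, B3->E, B2->T, B4->F, B3->E, ...; outcomes B1=T, B1=F, B2=T, B2=F, B3=S, B3=E, B4=F, B5=T, B6=E, B7=S
input #5, t=8, w=5: events B1->T, B1->T, B1->T, B1->T, B1->T, B1->F, B3->E, B2->T, B4->T, B3->E, B2->T, B4->T, B3->E, B2->T, ...; outcomes B1=T, B1=F, B2=T, B2=F, B3=S, B3=E, B4=T, B5=T, B6=E, B7=S
input #6, t=11, w=2: events B1->T, B1->T, B1->F, B3->E, B2->F, B6->S, B5->T; outcomes B1=T, B1=F, B2=F, B3=E, B5=T, B6=S
input #7, t=5, w=6: events B1->T, B1->T, B1->T, B1->T, B1->T, B1->T, B1->F, B3->E, B2->T, B4->T, B3->E, B2->T, B4->T, B3->S, ...; outcomes B1=T, B1=F, B2=T, B2=F, B3=S, B3=E, B4=T, B5=T, B6=E, B7=S
input #8, t=9, w=5: events B1->T, B1->T, B1->T, B1->T, B1->T, B1->F, B3->E, B2->T, B4->T, B3->E, B2->T, B4->T, B3->E, B2->T, ...; outcomes B1=T, B1=F, B2=T, B2=F, B3=S, B3=E, B4=T, B5=T, B6=E, B7=S
union over all inputs: B1=T, B1=F, B2=T, B2=F, B3=S, B3=E, B4=T, B4=F, B5=T, B6=S, B6=E, B7=S (12 outcomes)
checked all size-1 subsets: none covers 12 outcomes (max 10/12)
checked all size-2 subsets: none covers 12 outcomes (max 11/12)
at size 3, {1, 3, 6} reaches all 12 outcomes; every lexicographically earlier size-3 subset fails

Answer: 1, 3, 6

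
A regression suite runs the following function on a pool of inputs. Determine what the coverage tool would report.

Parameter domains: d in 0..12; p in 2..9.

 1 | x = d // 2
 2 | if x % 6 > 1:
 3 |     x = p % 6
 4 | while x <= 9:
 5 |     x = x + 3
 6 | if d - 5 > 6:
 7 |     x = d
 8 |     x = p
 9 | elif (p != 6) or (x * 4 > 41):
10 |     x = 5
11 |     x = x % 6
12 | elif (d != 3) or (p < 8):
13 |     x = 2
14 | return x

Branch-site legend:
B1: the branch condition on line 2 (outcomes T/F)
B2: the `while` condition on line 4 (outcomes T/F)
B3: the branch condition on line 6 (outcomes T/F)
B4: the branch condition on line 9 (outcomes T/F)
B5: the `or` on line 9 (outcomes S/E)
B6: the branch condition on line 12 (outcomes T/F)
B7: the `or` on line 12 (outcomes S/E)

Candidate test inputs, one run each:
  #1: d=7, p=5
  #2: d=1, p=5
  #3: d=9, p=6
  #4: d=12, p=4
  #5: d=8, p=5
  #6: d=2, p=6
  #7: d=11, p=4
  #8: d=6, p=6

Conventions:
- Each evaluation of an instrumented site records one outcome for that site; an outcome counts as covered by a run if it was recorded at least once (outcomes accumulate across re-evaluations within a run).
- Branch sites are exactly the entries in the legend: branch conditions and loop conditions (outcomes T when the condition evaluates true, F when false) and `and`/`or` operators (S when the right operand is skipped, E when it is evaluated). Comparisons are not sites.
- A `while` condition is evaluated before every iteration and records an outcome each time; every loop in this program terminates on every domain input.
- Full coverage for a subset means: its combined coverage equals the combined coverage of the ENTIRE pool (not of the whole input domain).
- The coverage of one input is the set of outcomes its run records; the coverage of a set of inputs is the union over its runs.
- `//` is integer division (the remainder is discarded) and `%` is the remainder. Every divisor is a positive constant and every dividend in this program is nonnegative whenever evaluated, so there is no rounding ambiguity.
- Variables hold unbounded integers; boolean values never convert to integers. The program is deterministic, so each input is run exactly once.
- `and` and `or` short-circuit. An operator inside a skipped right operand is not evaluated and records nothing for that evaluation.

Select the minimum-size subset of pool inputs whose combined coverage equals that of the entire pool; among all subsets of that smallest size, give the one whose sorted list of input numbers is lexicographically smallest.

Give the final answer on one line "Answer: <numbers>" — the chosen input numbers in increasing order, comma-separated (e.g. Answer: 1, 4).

run #1 (d=7, p=5) runs B1->T, B2->T, B2->T, B2->F, B3->F, B5->S, B4->T; records B1=T, B2=T, B2=F, B3=F, B4=T, B5=S
run #2 (d=1, p=5) runs B1->F, B2->T, B2->T, B2->T, B2->T, B2->F, B3->F, B5->S, B4->T; records B1=F, B2=T, B2=F, B3=F, B4=T, B5=S
run #3 (d=9, p=6) runs B1->T, B2->T, B2->T, B2->T, B2->T, B2->F, B3->F, B5->E, B4->T; records B1=T, B2=T, B2=F, B3=F, B4=T, B5=E
run #4 (d=12, p=4) runs B1->F, B2->T, B2->T, B2->F, B3->T; records B1=F, B2=T, B2=F, B3=T
run #5 (d=8, p=5) runs B1->T, B2->T, B2->T, B2->F, B3->F, B5->S, B4->T; records B1=T, B2=T, B2=F, B3=F, B4=T, B5=S
run #6 (d=2, p=6) runs B1->F, B2->T, B2->T, B2->T, B2->F, B3->F, B5->E, B4->F, B7->S, B6->T; records B1=F, B2=T, B2=F, B3=F, B4=F, B5=E, B6=T, B7=S
run #7 (d=11, p=4) runs B1->T, B2->T, B2->T, B2->F, B3->F, B5->S, B4->T; records B1=T, B2=T, B2=F, B3=F, B4=T, B5=S
run #8 (d=6, p=6) runs B1->T, B2->T, B2->T, B2->T, B2->T, B2->F, B3->F, B5->E, B4->T; records B1=T, B2=T, B2=F, B3=F, B4=T, B5=E
union over all inputs: B1=T, B1=F, B2=T, B2=F, B3=T, B3=F, B4=T, B4=F, B5=S, B5=E, B6=T, B7=S (12 outcomes)
no size-1 subset reaches all 12 outcomes (best union: 8/12)
no size-2 subset reaches all 12 outcomes (best union: 11/12)
inputs {1, 4, 6} (size 3) cover everything; no size-3 subset with a lexicographically smaller index list covers all 12

Answer: 1, 4, 6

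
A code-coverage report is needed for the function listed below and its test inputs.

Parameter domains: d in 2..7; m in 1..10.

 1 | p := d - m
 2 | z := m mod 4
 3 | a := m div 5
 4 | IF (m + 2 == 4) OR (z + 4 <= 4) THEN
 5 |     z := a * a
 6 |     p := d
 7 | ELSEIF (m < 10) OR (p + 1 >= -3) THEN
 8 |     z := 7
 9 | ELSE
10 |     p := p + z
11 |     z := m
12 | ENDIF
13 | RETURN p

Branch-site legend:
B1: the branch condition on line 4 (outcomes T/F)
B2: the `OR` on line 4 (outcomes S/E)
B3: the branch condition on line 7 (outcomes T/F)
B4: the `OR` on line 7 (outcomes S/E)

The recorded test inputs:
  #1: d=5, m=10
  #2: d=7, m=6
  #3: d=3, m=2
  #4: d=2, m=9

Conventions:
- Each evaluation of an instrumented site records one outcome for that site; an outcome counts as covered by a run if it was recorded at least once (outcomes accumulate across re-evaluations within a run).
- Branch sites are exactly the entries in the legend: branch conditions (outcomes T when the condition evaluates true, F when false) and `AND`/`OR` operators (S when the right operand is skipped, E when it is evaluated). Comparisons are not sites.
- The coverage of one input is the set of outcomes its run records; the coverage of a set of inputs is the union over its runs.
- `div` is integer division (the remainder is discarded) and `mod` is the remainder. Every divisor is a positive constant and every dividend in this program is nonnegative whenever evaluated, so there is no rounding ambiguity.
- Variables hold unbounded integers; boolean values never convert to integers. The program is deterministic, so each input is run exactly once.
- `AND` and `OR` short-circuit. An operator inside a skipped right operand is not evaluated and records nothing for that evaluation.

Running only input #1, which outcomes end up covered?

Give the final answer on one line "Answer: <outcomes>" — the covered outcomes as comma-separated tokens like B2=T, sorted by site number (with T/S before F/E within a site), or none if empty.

Simulating input #1 (d=5, m=10) step by step:
  B2->E, B1->F, B4->E, B3->F
as a set, this run covers: B1=F, B2=E, B3=F, B4=E

Answer: B1=F, B2=E, B3=F, B4=E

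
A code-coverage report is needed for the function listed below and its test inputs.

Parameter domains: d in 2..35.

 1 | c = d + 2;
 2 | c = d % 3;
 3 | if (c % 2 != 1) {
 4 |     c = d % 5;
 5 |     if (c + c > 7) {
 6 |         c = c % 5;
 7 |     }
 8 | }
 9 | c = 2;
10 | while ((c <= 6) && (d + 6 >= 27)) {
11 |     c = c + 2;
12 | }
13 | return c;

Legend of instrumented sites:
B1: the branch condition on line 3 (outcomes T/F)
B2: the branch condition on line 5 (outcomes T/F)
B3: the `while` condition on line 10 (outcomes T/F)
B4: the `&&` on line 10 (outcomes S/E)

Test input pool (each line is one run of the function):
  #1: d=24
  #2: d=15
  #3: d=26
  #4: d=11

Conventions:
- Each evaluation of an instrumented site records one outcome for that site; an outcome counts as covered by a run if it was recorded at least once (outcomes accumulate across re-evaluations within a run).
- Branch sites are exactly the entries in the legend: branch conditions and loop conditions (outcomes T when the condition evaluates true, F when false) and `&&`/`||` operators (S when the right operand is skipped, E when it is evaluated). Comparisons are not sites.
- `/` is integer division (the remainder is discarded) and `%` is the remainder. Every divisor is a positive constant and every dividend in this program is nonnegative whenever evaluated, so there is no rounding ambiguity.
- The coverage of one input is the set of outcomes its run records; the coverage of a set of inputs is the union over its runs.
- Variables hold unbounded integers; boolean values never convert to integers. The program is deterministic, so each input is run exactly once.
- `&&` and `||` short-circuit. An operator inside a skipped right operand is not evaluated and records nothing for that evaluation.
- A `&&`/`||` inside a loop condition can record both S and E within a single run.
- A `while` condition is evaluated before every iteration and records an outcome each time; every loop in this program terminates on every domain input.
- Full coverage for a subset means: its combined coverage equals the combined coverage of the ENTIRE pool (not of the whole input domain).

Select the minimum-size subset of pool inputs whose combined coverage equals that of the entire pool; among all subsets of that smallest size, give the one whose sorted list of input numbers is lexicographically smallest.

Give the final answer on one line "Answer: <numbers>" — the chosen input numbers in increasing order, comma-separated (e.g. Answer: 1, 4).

#1 (d=24) -> B1->T, B2->T, B4->E, B3->T, B4->E, B3->T, B4->E, B3->T, B4->S, B3->F; covered: B1=T, B2=T, B3=T, B3=F, B4=S, B4=E
#2 (d=15) -> B1->T, B2->F, B4->E, B3->F; covered: B1=T, B2=F, B3=F, B4=E
#3 (d=26) -> B1->T, B2->F, B4->E, B3->T, B4->E, B3->T, B4->E, B3->T, B4->S, B3->F; covered: B1=T, B2=F, B3=T, B3=F, B4=S, B4=E
#4 (d=11) -> B1->T, B2->F, B4->E, B3->F; covered: B1=T, B2=F, B3=F, B4=E
union over all inputs: B1=T, B2=T, B2=F, B3=T, B3=F, B4=S, B4=E (7 outcomes)
checked all size-1 subsets: none covers 7 outcomes (max 6/7)
inputs {1, 2} (size 2) cover everything; no size-2 subset with a lexicographically smaller index list covers all 7

Answer: 1, 2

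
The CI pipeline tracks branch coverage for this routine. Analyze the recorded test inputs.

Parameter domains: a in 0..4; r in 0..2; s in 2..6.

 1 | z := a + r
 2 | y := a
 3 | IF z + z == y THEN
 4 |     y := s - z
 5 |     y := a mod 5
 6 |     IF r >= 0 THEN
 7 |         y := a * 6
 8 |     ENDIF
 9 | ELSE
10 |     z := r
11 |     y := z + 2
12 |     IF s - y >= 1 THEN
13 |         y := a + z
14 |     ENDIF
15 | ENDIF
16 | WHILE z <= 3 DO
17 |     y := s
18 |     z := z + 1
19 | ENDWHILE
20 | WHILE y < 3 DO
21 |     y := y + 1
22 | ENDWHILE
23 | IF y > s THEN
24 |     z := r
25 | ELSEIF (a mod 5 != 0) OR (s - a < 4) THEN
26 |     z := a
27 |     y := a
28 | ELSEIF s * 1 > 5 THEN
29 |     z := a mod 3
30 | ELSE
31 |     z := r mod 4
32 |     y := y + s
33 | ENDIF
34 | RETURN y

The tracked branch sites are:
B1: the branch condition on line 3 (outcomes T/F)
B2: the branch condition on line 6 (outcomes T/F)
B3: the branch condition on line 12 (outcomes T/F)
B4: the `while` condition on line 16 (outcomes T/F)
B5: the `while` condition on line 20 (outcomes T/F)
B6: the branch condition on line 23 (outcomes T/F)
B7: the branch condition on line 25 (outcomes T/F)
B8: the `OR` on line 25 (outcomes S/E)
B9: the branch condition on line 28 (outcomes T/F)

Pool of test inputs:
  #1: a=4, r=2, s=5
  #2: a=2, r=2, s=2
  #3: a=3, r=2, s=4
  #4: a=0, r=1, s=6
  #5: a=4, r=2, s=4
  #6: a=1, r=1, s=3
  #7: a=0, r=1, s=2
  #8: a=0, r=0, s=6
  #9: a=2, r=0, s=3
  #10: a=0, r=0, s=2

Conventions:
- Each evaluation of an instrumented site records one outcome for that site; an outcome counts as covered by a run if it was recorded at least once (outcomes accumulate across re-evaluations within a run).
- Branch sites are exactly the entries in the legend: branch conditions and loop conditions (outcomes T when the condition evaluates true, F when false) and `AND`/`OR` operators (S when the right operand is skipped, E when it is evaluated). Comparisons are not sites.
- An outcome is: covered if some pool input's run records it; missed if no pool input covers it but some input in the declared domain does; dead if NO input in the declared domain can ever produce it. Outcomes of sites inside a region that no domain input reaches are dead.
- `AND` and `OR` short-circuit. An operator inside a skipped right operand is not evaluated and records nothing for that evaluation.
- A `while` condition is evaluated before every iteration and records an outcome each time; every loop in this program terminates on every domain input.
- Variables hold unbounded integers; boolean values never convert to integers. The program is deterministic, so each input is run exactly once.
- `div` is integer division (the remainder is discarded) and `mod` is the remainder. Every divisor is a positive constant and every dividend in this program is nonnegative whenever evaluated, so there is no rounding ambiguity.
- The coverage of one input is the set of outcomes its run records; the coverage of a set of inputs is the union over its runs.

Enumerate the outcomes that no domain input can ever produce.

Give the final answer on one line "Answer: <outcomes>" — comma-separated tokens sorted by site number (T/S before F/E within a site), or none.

running all 75 domain inputs and tallying outcomes:
  B2=F: zero occurrences over every domain input -> dead
  reachable outcomes have witnesses, e.g. B1=T (e.g. a=0, r=0, s=2), B1=F (e.g. a=0, r=1, s=2), B2=T (e.g. a=0, r=0, s=2), B3=T (e.g. a=0, r=1, s=4)

Answer: B2=F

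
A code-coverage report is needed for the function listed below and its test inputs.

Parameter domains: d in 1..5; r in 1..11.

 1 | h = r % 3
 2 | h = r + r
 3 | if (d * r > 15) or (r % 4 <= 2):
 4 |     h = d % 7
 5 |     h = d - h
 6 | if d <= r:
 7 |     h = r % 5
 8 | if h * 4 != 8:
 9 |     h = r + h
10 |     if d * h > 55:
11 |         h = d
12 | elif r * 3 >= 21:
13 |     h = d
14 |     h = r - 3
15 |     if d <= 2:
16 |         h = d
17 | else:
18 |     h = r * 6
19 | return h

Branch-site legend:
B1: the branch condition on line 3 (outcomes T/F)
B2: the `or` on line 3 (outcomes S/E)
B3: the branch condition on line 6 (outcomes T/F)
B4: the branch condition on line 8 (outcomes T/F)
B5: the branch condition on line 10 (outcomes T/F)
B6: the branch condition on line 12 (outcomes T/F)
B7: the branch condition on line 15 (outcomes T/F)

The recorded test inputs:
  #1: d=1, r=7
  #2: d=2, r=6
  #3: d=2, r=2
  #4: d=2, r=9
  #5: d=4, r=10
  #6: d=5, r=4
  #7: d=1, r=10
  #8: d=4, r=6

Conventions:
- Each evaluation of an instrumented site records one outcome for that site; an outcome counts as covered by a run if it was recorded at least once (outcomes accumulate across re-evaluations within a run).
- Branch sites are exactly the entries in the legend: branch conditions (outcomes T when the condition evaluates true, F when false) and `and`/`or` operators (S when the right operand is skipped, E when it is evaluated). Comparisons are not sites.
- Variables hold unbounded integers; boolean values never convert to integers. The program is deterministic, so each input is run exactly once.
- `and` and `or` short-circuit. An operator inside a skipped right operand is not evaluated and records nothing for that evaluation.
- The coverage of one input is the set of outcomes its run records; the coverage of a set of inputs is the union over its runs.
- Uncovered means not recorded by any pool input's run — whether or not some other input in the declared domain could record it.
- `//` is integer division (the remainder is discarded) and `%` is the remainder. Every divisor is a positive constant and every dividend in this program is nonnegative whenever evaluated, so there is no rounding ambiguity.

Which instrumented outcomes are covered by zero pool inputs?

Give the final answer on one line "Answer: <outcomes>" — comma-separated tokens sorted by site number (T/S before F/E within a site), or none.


run #1 (d=1, r=7) records B1=F, B2=E, B3=T, B4=F, B6=T, B7=T
run #2 (d=2, r=6) records B1=T, B2=E, B3=T, B4=T, B5=F
run #3 (d=2, r=2) records B1=T, B2=E, B3=T, B4=F, B6=F
run #4 (d=2, r=9) records B1=T, B2=S, B3=T, B4=T, B5=F
run #5 (d=4, r=10) records B1=T, B2=S, B3=T, B4=T, B5=F
run #6 (d=5, r=4) records B1=T, B2=S, B3=F, B4=T, B5=F
run #7 (d=1, r=10) records B1=T, B2=E, B3=T, B4=T, B5=F
run #8 (d=4, r=6) records B1=T, B2=S, B3=T, B4=T, B5=F
union over the pool: B1=T, B1=F, B2=S, B2=E, B3=T, B3=F, B4=T, B4=F, B5=F, B6=T, B6=F, B7=T
uncovered (2 of 14): B5=T, B7=F
Answer: B5=T, B7=F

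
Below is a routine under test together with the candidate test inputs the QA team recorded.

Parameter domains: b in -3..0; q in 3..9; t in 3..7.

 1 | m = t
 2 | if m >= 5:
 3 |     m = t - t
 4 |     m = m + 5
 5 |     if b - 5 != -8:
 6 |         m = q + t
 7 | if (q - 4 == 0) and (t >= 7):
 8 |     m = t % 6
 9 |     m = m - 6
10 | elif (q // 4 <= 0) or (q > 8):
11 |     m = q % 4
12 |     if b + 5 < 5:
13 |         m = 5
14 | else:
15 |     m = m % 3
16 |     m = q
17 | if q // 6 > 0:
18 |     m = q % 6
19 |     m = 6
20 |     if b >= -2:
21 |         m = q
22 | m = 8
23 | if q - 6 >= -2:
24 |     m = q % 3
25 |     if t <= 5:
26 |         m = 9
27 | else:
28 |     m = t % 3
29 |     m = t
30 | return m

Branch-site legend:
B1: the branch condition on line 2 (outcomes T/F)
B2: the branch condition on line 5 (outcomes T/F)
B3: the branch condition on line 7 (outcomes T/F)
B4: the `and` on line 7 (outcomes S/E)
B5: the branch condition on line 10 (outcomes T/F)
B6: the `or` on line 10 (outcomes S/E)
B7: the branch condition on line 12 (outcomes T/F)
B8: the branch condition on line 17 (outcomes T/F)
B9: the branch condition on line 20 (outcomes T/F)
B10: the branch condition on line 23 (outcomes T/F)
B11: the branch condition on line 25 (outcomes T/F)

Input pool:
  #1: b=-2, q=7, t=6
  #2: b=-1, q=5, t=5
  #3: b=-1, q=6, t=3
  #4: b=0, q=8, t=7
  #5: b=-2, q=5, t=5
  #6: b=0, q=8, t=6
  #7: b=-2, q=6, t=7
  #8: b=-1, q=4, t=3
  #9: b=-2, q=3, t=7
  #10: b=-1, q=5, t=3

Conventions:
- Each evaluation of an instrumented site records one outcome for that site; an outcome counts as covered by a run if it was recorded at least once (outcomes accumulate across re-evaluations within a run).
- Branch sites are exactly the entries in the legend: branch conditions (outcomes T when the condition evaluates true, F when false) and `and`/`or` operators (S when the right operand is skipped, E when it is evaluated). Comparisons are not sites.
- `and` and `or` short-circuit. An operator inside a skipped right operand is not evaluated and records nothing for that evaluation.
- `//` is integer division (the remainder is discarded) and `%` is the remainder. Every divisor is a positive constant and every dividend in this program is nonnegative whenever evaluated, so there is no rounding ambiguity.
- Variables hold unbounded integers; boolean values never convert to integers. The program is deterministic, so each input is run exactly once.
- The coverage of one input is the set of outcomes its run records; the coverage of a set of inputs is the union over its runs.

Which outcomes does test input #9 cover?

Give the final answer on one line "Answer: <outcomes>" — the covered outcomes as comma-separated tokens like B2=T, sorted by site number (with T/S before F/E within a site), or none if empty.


Simulating input #9 (b=-2, q=3, t=7) step by step:
  B1->T, B2->T, B4->S, B3->F, B6->S, B5->T, B7->T, B8->F, B10->F
collecting distinct outcomes: B1=T, B2=T, B3=F, B4=S, B5=T, B6=S, B7=T, B8=F, B10=F
Answer: B1=T, B2=T, B3=F, B4=S, B5=T, B6=S, B7=T, B8=F, B10=F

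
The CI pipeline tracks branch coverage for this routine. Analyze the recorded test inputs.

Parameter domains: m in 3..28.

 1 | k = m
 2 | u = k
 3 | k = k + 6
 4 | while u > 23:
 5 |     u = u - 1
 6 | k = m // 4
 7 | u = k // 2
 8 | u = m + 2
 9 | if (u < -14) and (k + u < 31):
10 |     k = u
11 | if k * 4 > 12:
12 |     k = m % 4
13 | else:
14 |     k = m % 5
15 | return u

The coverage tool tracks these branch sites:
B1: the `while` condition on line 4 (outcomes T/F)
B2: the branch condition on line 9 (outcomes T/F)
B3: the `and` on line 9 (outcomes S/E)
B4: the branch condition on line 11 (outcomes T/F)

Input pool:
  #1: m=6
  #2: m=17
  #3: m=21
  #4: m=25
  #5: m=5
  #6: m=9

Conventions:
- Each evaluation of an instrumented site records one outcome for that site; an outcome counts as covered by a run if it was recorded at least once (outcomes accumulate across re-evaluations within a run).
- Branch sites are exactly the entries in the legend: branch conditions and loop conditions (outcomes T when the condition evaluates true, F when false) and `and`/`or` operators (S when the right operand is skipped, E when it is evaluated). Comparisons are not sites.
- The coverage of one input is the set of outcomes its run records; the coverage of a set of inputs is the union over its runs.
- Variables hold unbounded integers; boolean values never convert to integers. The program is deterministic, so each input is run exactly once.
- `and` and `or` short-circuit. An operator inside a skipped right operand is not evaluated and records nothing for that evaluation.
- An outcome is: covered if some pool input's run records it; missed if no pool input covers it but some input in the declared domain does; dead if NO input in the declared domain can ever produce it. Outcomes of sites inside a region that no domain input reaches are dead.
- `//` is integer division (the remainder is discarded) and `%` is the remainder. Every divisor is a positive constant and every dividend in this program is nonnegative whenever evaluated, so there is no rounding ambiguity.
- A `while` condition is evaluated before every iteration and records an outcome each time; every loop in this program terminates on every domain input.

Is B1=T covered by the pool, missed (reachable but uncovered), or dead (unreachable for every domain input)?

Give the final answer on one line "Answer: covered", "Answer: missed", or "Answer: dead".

B1=T is recorded by pool input(s) 4 -> covered

Answer: covered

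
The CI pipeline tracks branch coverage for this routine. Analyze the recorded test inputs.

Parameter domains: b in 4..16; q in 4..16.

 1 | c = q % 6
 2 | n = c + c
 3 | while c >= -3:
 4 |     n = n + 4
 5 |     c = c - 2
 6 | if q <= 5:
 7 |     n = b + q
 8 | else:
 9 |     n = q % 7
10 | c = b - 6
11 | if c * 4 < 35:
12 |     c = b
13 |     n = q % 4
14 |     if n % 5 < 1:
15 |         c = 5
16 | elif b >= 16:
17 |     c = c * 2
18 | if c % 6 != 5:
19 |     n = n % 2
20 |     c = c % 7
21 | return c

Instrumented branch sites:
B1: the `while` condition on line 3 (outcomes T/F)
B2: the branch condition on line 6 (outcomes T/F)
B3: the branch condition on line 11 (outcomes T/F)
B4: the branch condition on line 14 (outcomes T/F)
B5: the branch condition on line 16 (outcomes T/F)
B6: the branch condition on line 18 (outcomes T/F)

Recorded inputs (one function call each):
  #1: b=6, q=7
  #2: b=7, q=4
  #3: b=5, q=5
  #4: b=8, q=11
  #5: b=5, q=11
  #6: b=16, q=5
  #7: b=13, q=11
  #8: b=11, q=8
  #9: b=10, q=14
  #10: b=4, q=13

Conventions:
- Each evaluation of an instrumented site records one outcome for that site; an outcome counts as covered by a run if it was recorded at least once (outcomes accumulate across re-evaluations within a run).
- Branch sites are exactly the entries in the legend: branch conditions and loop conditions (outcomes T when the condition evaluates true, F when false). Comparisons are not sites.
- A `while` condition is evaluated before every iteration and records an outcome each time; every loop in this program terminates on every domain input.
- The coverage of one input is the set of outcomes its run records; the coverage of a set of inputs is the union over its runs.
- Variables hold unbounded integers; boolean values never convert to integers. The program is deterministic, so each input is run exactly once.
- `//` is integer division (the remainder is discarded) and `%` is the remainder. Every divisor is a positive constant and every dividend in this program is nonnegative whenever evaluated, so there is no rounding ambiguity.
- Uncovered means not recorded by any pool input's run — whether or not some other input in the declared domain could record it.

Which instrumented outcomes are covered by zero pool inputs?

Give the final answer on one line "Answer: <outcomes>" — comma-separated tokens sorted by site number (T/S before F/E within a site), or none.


input #1 (b=6, q=7): covers B1=T, B1=F, B2=F, B3=T, B4=F, B6=T
input #2 (b=7, q=4): covers B1=T, B1=F, B2=T, B3=T, B4=T, B6=F
input #3 (b=5, q=5): covers B1=T, B1=F, B2=T, B3=T, B4=F, B6=F
input #4 (b=8, q=11): covers B1=T, B1=F, B2=F, B3=T, B4=F, B6=T
input #5 (b=5, q=11): covers B1=T, B1=F, B2=F, B3=T, B4=F, B6=F
input #6 (b=16, q=5): covers B1=T, B1=F, B2=T, B3=F, B5=T, B6=T
input #7 (b=13, q=11): covers B1=T, B1=F, B2=F, B3=T, B4=F, B6=T
input #8 (b=11, q=8): covers B1=T, B1=F, B2=F, B3=T, B4=T, B6=F
input #9 (b=10, q=14): covers B1=T, B1=F, B2=F, B3=T, B4=F, B6=T
input #10 (b=4, q=13): covers B1=T, B1=F, B2=F, B3=T, B4=F, B6=T
union over the pool: B1=T, B1=F, B2=T, B2=F, B3=T, B3=F, B4=T, B4=F, B5=T, B6=T, B6=F
uncovered (1 of 12): B5=F
Answer: B5=F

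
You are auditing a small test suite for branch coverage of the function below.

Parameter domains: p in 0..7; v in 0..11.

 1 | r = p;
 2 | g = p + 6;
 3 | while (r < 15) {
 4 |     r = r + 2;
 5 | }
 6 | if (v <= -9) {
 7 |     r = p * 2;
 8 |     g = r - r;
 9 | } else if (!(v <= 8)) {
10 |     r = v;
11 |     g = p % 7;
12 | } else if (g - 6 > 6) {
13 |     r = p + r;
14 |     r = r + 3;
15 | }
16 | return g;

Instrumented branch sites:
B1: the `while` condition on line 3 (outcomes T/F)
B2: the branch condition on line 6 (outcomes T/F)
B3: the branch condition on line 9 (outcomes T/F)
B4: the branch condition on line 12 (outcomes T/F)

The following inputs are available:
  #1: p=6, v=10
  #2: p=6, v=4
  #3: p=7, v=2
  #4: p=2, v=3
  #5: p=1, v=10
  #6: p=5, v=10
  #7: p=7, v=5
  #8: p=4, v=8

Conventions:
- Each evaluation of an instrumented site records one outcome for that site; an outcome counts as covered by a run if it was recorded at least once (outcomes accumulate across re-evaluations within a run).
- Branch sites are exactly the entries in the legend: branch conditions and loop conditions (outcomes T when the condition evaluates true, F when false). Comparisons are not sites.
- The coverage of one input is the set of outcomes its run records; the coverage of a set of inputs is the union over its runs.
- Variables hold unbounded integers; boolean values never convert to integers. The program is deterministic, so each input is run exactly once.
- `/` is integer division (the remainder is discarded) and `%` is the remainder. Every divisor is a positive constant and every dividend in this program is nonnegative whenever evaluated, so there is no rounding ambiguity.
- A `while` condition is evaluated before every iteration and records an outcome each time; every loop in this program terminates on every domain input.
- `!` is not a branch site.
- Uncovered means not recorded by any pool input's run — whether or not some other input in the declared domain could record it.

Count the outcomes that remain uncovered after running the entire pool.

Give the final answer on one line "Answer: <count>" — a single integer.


#1 (p=6, v=10) -> B1->T, B1->T, B1->T, B1->T, B1->T, B1->F, B2->F, B3->T; covered: B1=T, B1=F, B2=F, B3=T
#2 (p=6, v=4) -> B1->T, B1->T, B1->T, B1->T, B1->T, B1->F, B2->F, B3->F, B4->F; covered: B1=T, B1=F, B2=F, B3=F, B4=F
#3 (p=7, v=2) -> B1->T, B1->T, B1->T, B1->T, B1->F, B2->F, B3->F, B4->T; covered: B1=T, B1=F, B2=F, B3=F, B4=T
#4 (p=2, v=3) -> B1->T, B1->T, B1->T, B1->T, B1->T, B1->T, B1->T, B1->F, B2->F, B3->F, B4->F; covered: B1=T, B1=F, B2=F, B3=F, B4=F
#5 (p=1, v=10) -> B1->T, B1->T, B1->T, B1->T, B1->T, B1->T, B1->T, B1->F, B2->F, B3->T; covered: B1=T, B1=F, B2=F, B3=T
#6 (p=5, v=10) -> B1->T, B1->T, B1->T, B1->T, B1->T, B1->F, B2->F, B3->T; covered: B1=T, B1=F, B2=F, B3=T
#7 (p=7, v=5) -> B1->T, B1->T, B1->T, B1->T, B1->F, B2->F, B3->F, B4->T; covered: B1=T, B1=F, B2=F, B3=F, B4=T
#8 (p=4, v=8) -> B1->T, B1->T, B1->T, B1->T, B1->T, B1->T, B1->F, B2->F, B3->F, B4->F; covered: B1=T, B1=F, B2=F, B3=F, B4=F
union over the pool: B1=T, B1=F, B2=F, B3=T, B3=F, B4=T, B4=F
uncovered (1 of 8): B2=T
Answer: 1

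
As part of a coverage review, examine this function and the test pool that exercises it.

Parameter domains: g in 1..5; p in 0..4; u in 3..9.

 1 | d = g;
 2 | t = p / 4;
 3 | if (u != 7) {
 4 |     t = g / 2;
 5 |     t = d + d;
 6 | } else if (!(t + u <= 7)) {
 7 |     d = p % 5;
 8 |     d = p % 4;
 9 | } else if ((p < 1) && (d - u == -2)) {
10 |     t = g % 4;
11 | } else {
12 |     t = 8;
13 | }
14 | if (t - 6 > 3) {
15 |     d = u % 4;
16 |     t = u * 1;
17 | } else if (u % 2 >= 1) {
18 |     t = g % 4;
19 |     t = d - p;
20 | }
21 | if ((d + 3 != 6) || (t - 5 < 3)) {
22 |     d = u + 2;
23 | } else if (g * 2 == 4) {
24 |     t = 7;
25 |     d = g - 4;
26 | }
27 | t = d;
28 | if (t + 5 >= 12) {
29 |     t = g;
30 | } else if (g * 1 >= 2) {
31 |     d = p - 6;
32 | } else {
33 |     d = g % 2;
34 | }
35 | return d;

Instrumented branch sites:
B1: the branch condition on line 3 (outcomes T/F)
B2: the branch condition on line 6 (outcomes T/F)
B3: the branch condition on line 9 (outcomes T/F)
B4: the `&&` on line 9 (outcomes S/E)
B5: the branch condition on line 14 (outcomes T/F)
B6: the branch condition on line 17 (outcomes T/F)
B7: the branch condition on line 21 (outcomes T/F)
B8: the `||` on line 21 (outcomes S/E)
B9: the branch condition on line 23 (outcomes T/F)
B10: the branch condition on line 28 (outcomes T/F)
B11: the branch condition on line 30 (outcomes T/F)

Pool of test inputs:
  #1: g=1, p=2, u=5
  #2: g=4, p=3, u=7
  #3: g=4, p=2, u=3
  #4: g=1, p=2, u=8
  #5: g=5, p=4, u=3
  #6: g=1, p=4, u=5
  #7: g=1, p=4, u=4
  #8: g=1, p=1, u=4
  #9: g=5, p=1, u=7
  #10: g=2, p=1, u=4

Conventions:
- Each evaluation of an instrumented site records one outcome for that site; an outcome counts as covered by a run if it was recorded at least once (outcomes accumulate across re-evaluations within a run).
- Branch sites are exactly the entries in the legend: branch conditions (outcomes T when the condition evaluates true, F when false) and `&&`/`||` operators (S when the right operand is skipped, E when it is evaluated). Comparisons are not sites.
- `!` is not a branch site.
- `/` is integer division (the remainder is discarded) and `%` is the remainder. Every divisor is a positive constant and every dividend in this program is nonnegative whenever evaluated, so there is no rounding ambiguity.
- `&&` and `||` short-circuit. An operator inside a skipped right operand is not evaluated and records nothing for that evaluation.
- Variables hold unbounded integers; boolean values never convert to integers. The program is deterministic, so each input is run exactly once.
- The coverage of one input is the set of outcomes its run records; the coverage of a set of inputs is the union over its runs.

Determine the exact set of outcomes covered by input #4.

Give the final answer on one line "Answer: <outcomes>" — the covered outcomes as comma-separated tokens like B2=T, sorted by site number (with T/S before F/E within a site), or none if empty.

Event log for input #4 (g=1, p=2, u=8):
  B1->T, B5->F, B6->F, B8->S, B7->T, B10->T
deduplicating events, the covered set is: B1=T, B5=F, B6=F, B7=T, B8=S, B10=T

Answer: B1=T, B5=F, B6=F, B7=T, B8=S, B10=T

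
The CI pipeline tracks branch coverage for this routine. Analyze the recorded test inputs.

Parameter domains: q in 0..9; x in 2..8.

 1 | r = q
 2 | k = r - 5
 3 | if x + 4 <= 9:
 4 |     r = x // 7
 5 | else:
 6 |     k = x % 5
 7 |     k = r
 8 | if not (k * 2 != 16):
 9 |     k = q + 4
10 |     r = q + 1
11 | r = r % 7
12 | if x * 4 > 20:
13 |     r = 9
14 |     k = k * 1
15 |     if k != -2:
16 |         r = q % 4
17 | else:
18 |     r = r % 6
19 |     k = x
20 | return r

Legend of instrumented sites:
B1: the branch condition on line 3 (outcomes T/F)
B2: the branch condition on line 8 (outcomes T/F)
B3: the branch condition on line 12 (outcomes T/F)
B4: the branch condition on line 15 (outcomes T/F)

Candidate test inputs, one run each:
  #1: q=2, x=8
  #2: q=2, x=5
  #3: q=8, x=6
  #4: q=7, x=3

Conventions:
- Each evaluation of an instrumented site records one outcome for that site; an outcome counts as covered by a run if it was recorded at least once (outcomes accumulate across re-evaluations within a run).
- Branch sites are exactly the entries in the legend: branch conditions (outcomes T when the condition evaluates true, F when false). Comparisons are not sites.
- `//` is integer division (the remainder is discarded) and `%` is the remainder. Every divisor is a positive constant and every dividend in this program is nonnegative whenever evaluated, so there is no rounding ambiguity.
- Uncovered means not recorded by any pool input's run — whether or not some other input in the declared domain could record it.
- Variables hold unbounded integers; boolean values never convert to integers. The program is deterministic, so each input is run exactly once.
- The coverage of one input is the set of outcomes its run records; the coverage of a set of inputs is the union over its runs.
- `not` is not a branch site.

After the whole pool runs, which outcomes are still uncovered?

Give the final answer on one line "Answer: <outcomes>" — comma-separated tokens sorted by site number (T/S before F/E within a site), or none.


run #1 (q=2, x=8) records B1=F, B2=F, B3=T, B4=T
run #2 (q=2, x=5) records B1=T, B2=F, B3=F
run #3 (q=8, x=6) records B1=F, B2=T, B3=T, B4=T
run #4 (q=7, x=3) records B1=T, B2=F, B3=F
union over the pool: B1=T, B1=F, B2=T, B2=F, B3=T, B3=F, B4=T
uncovered (1 of 8): B4=F
Answer: B4=F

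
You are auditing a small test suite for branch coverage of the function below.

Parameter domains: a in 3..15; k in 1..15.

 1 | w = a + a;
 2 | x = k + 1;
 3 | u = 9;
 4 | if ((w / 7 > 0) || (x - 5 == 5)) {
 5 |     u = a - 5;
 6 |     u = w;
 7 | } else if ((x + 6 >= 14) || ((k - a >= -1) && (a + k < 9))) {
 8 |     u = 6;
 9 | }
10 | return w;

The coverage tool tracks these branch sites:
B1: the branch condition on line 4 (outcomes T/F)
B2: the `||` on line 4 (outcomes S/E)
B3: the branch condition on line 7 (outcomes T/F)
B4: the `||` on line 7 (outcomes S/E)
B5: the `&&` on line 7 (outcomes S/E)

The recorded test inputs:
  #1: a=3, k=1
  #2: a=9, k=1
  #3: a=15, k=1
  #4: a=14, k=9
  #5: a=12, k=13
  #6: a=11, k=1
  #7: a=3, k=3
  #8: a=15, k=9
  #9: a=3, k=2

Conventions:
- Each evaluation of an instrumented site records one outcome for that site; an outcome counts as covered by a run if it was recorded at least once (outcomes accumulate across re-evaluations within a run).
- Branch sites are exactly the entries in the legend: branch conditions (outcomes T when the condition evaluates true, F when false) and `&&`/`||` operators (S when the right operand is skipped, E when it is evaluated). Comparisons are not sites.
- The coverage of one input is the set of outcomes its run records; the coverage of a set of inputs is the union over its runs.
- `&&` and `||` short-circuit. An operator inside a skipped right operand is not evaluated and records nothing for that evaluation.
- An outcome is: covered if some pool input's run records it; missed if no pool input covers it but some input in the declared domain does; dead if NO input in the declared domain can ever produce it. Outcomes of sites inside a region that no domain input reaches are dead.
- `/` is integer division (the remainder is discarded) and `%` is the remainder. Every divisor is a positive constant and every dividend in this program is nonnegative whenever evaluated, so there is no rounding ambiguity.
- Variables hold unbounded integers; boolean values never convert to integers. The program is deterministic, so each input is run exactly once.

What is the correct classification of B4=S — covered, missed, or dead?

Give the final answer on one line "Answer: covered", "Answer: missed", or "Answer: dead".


no pool input records B4=S
but domain input (a=3, k=7) does record it -> reachable, so missed
Answer: missed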